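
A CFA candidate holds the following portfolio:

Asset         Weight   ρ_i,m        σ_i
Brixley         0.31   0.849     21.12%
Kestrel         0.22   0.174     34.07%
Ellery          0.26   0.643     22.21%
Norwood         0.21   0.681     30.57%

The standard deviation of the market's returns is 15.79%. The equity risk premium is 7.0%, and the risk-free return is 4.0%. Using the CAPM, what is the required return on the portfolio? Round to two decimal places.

10.63%

β_Brixley = 0.849 × 21.12% / 15.79% = 1.1356
β_Kestrel = 0.174 × 34.07% / 15.79% = 0.3754
β_Ellery = 0.643 × 22.21% / 15.79% = 0.9044
β_Norwood = 0.681 × 30.57% / 15.79% = 1.3184
β_P = Σ w_i β_i = 0.31×1.1356 + 0.22×0.3754 + 0.26×0.9044 + 0.21×1.3184 = 0.9466
E(R_P) = R_f + β_P × MRP = 4.0% + 0.9466 × 7.0% = 10.63%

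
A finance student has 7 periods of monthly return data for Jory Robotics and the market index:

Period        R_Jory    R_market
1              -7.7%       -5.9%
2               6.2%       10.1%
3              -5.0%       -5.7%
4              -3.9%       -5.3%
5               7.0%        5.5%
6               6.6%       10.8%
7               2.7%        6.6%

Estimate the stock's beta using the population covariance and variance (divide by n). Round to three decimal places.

0.773

Mean R_i = (-7.7 + 6.2 − 5.0 − 3.9 + 7.0 + 6.6 + 2.7) / 7 = 0.8429%
Mean R_m = (-5.9 + 10.1 − 5.7 − 5.3 + 5.5 + 10.8 + 6.6) / 7 = 2.3000%
Σ(R_i − R̄_i)(R_m − R̄_m) = 271.2500  ⇒  Cov = 271.2500 / 7 = 38.7500
Σ(R_m − R̄_m)² = 350.8200  ⇒  Var(R_m) = 350.8200 / 7 = 50.1171
β = Cov / Var(R_m) = 38.7500 / 50.1171 = 0.7732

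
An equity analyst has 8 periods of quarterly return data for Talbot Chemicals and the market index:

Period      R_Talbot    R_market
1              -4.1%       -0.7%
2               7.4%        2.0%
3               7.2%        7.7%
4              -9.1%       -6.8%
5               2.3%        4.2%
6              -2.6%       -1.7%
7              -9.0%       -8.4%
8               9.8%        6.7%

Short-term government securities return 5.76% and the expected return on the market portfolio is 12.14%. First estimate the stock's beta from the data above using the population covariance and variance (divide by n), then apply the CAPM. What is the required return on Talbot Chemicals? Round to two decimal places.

Mean R_i = (-4.1 + 7.4 + 7.2 − 9.1 + 2.3 − 2.6 − 9.0 + 9.8) / 8 = 0.2375%
Mean R_m = (-0.7 + 2.0 + 7.7 − 6.8 + 4.2 − 1.7 − 8.4 + 6.7) / 8 = 0.3750%
Σ(R_i − R̄_i)(R_m − R̄_m) = 289.6175  ⇒  Cov = 289.6175 / 8 = 36.2022
Σ(R_m − R̄_m)² = 244.8750  ⇒  Var(R_m) = 244.8750 / 8 = 30.6094
β = Cov / Var(R_m) = 36.2022 / 30.6094 = 1.1827
MRP = 12.14% − 5.76% = 6.38%
E(R) = R_f + β × MRP = 5.76% + 1.1827 × 6.38% = 13.31%

13.31%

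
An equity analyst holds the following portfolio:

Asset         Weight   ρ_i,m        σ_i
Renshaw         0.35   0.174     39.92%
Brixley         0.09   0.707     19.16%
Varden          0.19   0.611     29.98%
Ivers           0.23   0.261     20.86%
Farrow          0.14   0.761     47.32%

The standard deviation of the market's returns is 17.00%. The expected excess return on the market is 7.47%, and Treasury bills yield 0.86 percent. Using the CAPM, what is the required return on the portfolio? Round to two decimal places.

6.76%

β_Renshaw = 0.174 × 39.92% / 17.00% = 0.4086
β_Brixley = 0.707 × 19.16% / 17.00% = 0.7968
β_Varden = 0.611 × 29.98% / 17.00% = 1.0775
β_Ivers = 0.261 × 20.86% / 17.00% = 0.3203
β_Farrow = 0.761 × 47.32% / 17.00% = 2.1183
β_P = Σ w_i β_i = 0.35×0.4086 + 0.09×0.7968 + 0.19×1.0775 + 0.23×0.3203 + 0.14×2.1183 = 0.7897
E(R_P) = R_f + β_P × MRP = 0.86% + 0.7897 × 7.47% = 6.76%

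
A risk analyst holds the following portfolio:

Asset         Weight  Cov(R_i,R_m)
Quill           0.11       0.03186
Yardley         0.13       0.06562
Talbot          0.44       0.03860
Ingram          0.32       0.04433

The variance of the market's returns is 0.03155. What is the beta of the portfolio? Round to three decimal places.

β_Quill = 0.03186 / 0.03155 = 1.0098
β_Yardley = 0.06562 / 0.03155 = 2.0799
β_Talbot = 0.03860 / 0.03155 = 1.2235
β_Ingram = 0.04433 / 0.03155 = 1.4051
β_P = Σ w_i β_i = 0.11×1.0098 + 0.13×2.0799 + 0.44×1.2235 + 0.32×1.4051 = 1.3694

1.369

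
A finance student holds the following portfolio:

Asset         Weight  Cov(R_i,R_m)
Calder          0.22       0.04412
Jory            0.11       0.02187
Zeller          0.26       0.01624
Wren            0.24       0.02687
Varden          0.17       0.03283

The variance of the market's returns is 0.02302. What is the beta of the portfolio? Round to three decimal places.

1.232

β_Calder = 0.04412 / 0.02302 = 1.9166
β_Jory = 0.02187 / 0.02302 = 0.9500
β_Zeller = 0.01624 / 0.02302 = 0.7055
β_Wren = 0.02687 / 0.02302 = 1.1672
β_Varden = 0.03283 / 0.02302 = 1.4262
β_P = Σ w_i β_i = 0.22×1.9166 + 0.11×0.9500 + 0.26×0.7055 + 0.24×1.1672 + 0.17×1.4262 = 1.2322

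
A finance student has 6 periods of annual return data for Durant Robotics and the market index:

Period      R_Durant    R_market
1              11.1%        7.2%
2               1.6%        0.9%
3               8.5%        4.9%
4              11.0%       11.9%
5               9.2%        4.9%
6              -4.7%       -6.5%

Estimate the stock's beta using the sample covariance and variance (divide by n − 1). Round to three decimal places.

0.964

Mean R_i = (11.1 + 1.6 + 8.5 + 11.0 + 9.2 − 4.7) / 6 = 6.1167%
Mean R_m = (7.2 + 0.9 + 4.9 + 11.9 + 4.9 − 6.5) / 6 = 3.8833%
Σ(R_i − R̄_i)(R_m − R̄_m) = 187.0217  ⇒  Cov = 187.0217 / 5 = 37.4043
Σ(R_m − R̄_m)² = 194.0483  ⇒  Var(R_m) = 194.0483 / 5 = 38.8097
β = Cov / Var(R_m) = 37.4043 / 38.8097 = 0.9638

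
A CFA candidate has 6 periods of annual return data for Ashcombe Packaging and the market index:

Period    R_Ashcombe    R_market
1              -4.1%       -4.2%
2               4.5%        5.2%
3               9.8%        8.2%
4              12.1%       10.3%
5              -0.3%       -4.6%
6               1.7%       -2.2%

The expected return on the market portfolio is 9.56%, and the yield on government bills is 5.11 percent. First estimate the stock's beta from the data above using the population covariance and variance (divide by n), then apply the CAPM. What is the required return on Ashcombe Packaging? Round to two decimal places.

Mean R_i = (-4.1 + 4.5 + 9.8 + 12.1 − 0.3 + 1.7) / 6 = 3.9500%
Mean R_m = (-4.2 + 5.2 + 8.2 + 10.3 − 4.6 − 2.2) / 6 = 2.1167%
Σ(R_i − R̄_i)(R_m − R̄_m) = 193.0850  ⇒  Cov = 193.0850 / 6 = 32.1808
Σ(R_m − R̄_m)² = 217.1283  ⇒  Var(R_m) = 217.1283 / 6 = 36.1881
β = Cov / Var(R_m) = 32.1808 / 36.1881 = 0.8893
MRP = 9.56% − 5.11% = 4.45%
E(R) = R_f + β × MRP = 5.11% + 0.8893 × 4.45% = 9.07%

9.07%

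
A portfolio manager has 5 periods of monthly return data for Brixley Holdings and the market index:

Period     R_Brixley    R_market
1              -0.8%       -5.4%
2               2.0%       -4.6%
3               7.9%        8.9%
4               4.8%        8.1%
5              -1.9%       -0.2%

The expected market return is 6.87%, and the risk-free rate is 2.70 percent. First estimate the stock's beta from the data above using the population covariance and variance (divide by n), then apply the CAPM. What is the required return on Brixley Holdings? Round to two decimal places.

Mean R_i = (-0.8 + 2.0 + 7.9 + 4.8 − 1.9) / 5 = 2.4000%
Mean R_m = (-5.4 − 4.6 + 8.9 + 8.1 − 0.2) / 5 = 1.3600%
Σ(R_i − R̄_i)(R_m − R̄_m) = 88.3700  ⇒  Cov = 88.3700 / 5 = 17.6740
Σ(R_m − R̄_m)² = 185.9320  ⇒  Var(R_m) = 185.9320 / 5 = 37.1864
β = Cov / Var(R_m) = 17.6740 / 37.1864 = 0.4753
MRP = 6.87% − 2.70% = 4.17%
E(R) = R_f + β × MRP = 2.70% + 0.4753 × 4.17% = 4.68%

4.68%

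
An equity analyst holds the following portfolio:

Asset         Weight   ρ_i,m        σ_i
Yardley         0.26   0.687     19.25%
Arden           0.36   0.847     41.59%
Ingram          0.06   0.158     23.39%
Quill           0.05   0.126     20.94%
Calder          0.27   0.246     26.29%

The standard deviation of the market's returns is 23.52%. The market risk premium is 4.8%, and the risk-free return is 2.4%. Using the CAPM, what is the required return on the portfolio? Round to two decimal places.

6.12%

β_Yardley = 0.687 × 19.25% / 23.52% = 0.5623
β_Arden = 0.847 × 41.59% / 23.52% = 1.4977
β_Ingram = 0.158 × 23.39% / 23.52% = 0.1571
β_Quill = 0.126 × 20.94% / 23.52% = 0.1122
β_Calder = 0.246 × 26.29% / 23.52% = 0.2750
β_P = Σ w_i β_i = 0.26×0.5623 + 0.36×1.4977 + 0.06×0.1571 + 0.05×0.1122 + 0.27×0.2750 = 0.7747
E(R_P) = R_f + β_P × MRP = 2.4% + 0.7747 × 4.8% = 6.12%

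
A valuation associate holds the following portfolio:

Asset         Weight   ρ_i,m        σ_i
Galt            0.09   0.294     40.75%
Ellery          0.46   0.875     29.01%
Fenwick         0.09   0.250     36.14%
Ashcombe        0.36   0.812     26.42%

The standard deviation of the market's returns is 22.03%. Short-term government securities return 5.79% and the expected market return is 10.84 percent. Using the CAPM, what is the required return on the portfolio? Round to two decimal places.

β_Galt = 0.294 × 40.75% / 22.03% = 0.5438
β_Ellery = 0.875 × 29.01% / 22.03% = 1.1522
β_Fenwick = 0.250 × 36.14% / 22.03% = 0.4101
β_Ashcombe = 0.812 × 26.42% / 22.03% = 0.9738
β_P = Σ w_i β_i = 0.09×0.5438 + 0.46×1.1522 + 0.09×0.4101 + 0.36×0.9738 = 0.9664
MRP = 10.84% − 5.79% = 5.05%
E(R_P) = R_f + β_P × MRP = 5.79% + 0.9664 × 5.05% = 10.67%

10.67%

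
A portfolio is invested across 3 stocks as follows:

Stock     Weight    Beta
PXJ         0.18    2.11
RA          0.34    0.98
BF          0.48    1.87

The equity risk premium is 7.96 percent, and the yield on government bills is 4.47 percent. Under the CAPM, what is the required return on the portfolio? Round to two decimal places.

17.29%

β_P = Σ w_i β_i = 0.18×2.11 + 0.34×0.98 + 0.48×1.87 = 1.6106
E(R_P) = R_f + β_P × MRP = 4.47% + 1.6106 × 7.96% = 17.29%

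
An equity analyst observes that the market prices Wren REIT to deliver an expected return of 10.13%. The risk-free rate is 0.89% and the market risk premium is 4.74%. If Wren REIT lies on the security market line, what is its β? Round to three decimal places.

1.949

β = (E(R) − R_f) / MRP = (10.13% − 0.89%) / 4.74% = 9.24% / 4.74% = 1.949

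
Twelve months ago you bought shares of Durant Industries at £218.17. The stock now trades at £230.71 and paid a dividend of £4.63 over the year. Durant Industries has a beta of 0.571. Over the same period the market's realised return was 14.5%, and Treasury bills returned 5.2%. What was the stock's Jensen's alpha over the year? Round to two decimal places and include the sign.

-2.64%

Realised HPR = (P1 + D1 − P0) / P0 = (230.71 + 4.63 − 218.17) / 218.17 = 17.17 / 218.17 = 7.8700%
MRP = 14.5% − 5.2% = 9.30%
CAPM required = R_f + β·MRP = 5.2% + 0.571 × 9.3% = 10.5103%
α = realised − required = 7.8700% − 10.5103% = -2.64%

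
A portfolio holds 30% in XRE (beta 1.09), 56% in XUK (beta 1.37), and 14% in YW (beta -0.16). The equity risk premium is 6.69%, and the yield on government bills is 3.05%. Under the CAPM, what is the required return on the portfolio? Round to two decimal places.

β_P = Σ w_i β_i = 0.30×1.09 + 0.56×1.37 + 0.14×-0.16 = 1.0718
E(R_P) = R_f + β_P × MRP = 3.05% + 1.0718 × 6.69% = 10.22%

10.22%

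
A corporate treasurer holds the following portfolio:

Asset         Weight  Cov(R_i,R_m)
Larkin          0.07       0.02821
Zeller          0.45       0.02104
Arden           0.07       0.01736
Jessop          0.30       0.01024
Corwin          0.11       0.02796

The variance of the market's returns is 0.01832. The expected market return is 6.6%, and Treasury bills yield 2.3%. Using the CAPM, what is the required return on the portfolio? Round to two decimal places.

β_Larkin = 0.02821 / 0.01832 = 1.5398
β_Zeller = 0.02104 / 0.01832 = 1.1485
β_Arden = 0.01736 / 0.01832 = 0.9476
β_Jessop = 0.01024 / 0.01832 = 0.5590
β_Corwin = 0.02796 / 0.01832 = 1.5262
β_P = Σ w_i β_i = 0.07×1.5398 + 0.45×1.1485 + 0.07×0.9476 + 0.30×0.5590 + 0.11×1.5262 = 1.0265
MRP = 6.6% − 2.3% = 4.30%
E(R_P) = R_f + β_P × MRP = 2.3% + 1.0265 × 4.3% = 6.71%

6.71%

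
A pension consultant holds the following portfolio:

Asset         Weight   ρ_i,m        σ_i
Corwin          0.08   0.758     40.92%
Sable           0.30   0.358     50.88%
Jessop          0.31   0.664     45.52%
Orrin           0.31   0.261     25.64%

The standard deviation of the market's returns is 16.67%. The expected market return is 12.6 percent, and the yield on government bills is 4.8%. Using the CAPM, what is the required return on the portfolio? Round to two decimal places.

β_Corwin = 0.758 × 40.92% / 16.67% = 1.8607
β_Sable = 0.358 × 50.88% / 16.67% = 1.0927
β_Jessop = 0.664 × 45.52% / 16.67% = 1.8132
β_Orrin = 0.261 × 25.64% / 16.67% = 0.4014
β_P = Σ w_i β_i = 0.08×1.8607 + 0.30×1.0927 + 0.31×1.8132 + 0.31×0.4014 = 1.1632
MRP = 12.6% − 4.8% = 7.80%
E(R_P) = R_f + β_P × MRP = 4.8% + 1.1632 × 7.8% = 13.87%

13.87%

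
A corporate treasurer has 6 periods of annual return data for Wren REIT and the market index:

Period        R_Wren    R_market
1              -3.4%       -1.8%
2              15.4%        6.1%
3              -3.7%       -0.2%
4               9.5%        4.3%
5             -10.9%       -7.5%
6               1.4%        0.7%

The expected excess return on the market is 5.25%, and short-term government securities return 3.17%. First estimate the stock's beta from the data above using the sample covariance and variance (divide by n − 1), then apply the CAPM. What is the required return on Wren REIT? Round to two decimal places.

Mean R_i = (-3.4 + 15.4 − 3.7 + 9.5 − 10.9 + 1.4) / 6 = 1.3833%
Mean R_m = (-1.8 + 6.1 − 0.2 + 4.3 − 7.5 + 0.7) / 6 = 0.2667%
Σ(R_i − R̄_i)(R_m − R̄_m) = 222.1667  ⇒  Cov = 222.1667 / 5 = 44.4333
Σ(R_m − R̄_m)² = 115.2933  ⇒  Var(R_m) = 115.2933 / 5 = 23.0587
β = Cov / Var(R_m) = 44.4333 / 23.0587 = 1.9270
E(R) = R_f + β × MRP = 3.17% + 1.9270 × 5.25% = 13.29%

13.29%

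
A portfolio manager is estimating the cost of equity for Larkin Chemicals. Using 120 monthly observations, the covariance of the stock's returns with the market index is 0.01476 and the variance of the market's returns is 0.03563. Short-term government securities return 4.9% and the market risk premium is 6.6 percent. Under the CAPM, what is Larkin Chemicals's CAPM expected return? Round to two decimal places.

7.63%

β = Cov(R_i, R_m) / Var(R_m) = 0.01476 / 0.03563 = 0.4143
E(R) = R_f + β × MRP = 4.9% + 0.4143 × 6.6% = 7.63%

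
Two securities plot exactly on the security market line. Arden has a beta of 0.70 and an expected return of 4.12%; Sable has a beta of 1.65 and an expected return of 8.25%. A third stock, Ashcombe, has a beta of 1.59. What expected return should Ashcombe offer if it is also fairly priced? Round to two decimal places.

7.99%

MRP (SML slope) = (8.25% − 4.12%) / (1.65 − 0.70) = 4.13% / 0.95 = 4.3474%
R_f (intercept) = 4.12% − 0.70 × 4.3474% = 1.0768%
E(R_Ashcombe) = R_f + β × MRP = 1.0768% + 1.59 × 4.3474% = 7.99%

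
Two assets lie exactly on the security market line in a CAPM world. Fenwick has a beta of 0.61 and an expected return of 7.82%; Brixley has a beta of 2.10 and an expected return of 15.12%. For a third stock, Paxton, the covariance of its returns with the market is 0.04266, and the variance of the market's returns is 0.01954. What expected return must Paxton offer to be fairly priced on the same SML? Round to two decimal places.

MRP = (15.12% − 7.82%) / (2.10 − 0.61) = 4.8993%
R_f = 7.82% − 0.61 × 4.8993% = 4.8314%
β_Paxton = Cov / Var(R_m) = 0.04266 / 0.01954 = 2.1832
E(R_Paxton) = R_f + β × MRP = 4.8314% + 2.1832 × 4.8993% = 15.53%

15.53%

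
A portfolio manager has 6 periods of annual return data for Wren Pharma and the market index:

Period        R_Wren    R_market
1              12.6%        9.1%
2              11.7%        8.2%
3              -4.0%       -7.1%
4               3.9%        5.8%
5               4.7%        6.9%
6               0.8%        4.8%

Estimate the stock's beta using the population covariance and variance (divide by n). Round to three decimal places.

0.909

Mean R_i = (12.6 + 11.7 − 4.0 + 3.9 + 4.7 + 0.8) / 6 = 4.9500%
Mean R_m = (9.1 + 8.2 − 7.1 + 5.8 + 6.9 + 4.8) / 6 = 4.6167%
Σ(R_i − R̄_i)(R_m − R̄_m) = 160.7750  ⇒  Cov = 160.7750 / 6 = 26.7958
Σ(R_m − R̄_m)² = 176.8683  ⇒  Var(R_m) = 176.8683 / 6 = 29.4781
β = Cov / Var(R_m) = 26.7958 / 29.4781 = 0.9090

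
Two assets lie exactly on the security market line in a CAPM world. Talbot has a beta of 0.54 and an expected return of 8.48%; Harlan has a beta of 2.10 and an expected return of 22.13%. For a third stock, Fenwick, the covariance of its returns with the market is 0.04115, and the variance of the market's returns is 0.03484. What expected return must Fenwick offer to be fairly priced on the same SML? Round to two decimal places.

14.09%

MRP = (22.13% − 8.48%) / (2.10 − 0.54) = 8.7500%
R_f = 8.48% − 0.54 × 8.7500% = 3.7550%
β_Fenwick = Cov / Var(R_m) = 0.04115 / 0.03484 = 1.1811
E(R_Fenwick) = R_f + β × MRP = 3.7550% + 1.1811 × 8.7500% = 14.09%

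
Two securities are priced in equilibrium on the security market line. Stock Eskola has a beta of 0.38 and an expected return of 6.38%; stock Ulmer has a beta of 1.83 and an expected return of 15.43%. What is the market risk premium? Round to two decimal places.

6.24%

Both satisfy E(R) = R_f + β·MRP, so the slope of the SML is
MRP = (15.43% − 6.38%) / (1.83 − 0.38) = 9.05% / 1.45 = 6.2414%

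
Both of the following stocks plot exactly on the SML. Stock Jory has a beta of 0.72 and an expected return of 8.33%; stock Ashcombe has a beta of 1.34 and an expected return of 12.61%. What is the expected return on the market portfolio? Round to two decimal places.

10.26%

Both satisfy E(R) = R_f + β·MRP, so the slope of the SML is
MRP = (12.61% − 8.33%) / (1.34 − 0.72) = 4.28% / 0.62 = 6.9032%
R_f = E(R_Jory) − β_Jory·MRP = 8.33% − 0.72 × 6.9032% = 3.3597%
E(R_m) = R_f + MRP = 3.3597% + 6.9032% = 10.26%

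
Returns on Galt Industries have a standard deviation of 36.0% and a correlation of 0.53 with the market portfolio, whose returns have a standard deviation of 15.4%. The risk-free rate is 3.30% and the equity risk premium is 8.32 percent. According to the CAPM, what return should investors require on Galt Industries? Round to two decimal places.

13.61%

β = ρ × σ_i / σ_m = 0.53 × 36.0% / 15.4% = 1.2390
E(R) = 3.30% + 1.2390 × 8.32% = 13.61%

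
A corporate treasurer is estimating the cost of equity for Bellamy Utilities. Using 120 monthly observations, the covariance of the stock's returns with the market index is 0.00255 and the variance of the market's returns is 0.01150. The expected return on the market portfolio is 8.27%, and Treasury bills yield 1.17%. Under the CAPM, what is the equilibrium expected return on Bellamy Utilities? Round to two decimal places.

β = Cov(R_i, R_m) / Var(R_m) = 0.00255 / 0.01150 = 0.2217
MRP = 8.27% − 1.17% = 7.10%
E(R) = R_f + β × MRP = 1.17% + 0.2217 × 7.10% = 2.74%

2.74%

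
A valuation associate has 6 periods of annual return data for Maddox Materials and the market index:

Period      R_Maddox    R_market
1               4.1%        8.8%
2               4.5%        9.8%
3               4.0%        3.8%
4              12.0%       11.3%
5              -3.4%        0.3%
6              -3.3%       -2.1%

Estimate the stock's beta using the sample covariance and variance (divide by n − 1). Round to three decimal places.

Mean R_i = (4.1 + 4.5 + 4.0 + 12.0 − 3.4 − 3.3) / 6 = 2.9833%
Mean R_m = (8.8 + 9.8 + 3.8 + 11.3 + 0.3 − 2.1) / 6 = 5.3167%
Σ(R_i − R̄_i)(R_m − R̄_m) = 141.7217  ⇒  Cov = 141.7217 / 5 = 28.3443
Σ(R_m − R̄_m)² = 150.5083  ⇒  Var(R_m) = 150.5083 / 5 = 30.1017
β = Cov / Var(R_m) = 28.3443 / 30.1017 = 0.9416

0.942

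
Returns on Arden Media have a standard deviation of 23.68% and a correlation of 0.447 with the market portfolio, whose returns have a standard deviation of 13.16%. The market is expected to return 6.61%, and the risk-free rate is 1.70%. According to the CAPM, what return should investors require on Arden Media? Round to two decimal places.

β = ρ × σ_i / σ_m = 0.447 × 23.68% / 13.16% = 0.8043
MRP = 6.61% − 1.70% = 4.91%
E(R) = 1.70% + 0.8043 × 4.91% = 5.65%

5.65%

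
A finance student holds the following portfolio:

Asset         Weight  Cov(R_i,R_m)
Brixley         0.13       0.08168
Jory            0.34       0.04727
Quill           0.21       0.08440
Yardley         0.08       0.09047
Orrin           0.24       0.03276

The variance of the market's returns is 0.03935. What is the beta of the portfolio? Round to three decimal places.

1.512

β_Brixley = 0.08168 / 0.03935 = 2.0757
β_Jory = 0.04727 / 0.03935 = 1.2013
β_Quill = 0.08440 / 0.03935 = 2.1449
β_Yardley = 0.09047 / 0.03935 = 2.2991
β_Orrin = 0.03276 / 0.03935 = 0.8325
β_P = Σ w_i β_i = 0.13×2.0757 + 0.34×1.2013 + 0.21×2.1449 + 0.08×2.2991 + 0.24×0.8325 = 1.5124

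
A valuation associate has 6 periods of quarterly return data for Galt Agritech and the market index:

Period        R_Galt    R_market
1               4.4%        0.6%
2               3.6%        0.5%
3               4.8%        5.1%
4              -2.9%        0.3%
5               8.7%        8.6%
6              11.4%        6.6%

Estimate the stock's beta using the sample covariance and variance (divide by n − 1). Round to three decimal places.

Mean R_i = (4.4 + 3.6 + 4.8 − 2.9 + 8.7 + 11.4) / 6 = 5.0000%
Mean R_m = (0.6 + 0.5 + 5.1 + 0.3 + 8.6 + 6.6) / 6 = 3.6167%
Σ(R_i − R̄_i)(R_m − R̄_m) = 69.6100  ⇒  Cov = 69.6100 / 5 = 13.9220
Σ(R_m − R̄_m)² = 65.7483  ⇒  Var(R_m) = 65.7483 / 5 = 13.1497
β = Cov / Var(R_m) = 13.9220 / 13.1497 = 1.0587

1.059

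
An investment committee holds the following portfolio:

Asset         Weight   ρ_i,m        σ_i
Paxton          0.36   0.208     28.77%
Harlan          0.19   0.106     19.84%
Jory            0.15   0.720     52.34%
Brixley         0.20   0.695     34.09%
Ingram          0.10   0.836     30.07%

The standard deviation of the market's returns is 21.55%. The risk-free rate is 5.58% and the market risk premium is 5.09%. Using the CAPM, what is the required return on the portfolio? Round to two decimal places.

9.23%

β_Paxton = 0.208 × 28.77% / 21.55% = 0.2777
β_Harlan = 0.106 × 19.84% / 21.55% = 0.0976
β_Jory = 0.720 × 52.34% / 21.55% = 1.7487
β_Brixley = 0.695 × 34.09% / 21.55% = 1.0994
β_Ingram = 0.836 × 30.07% / 21.55% = 1.1665
β_P = Σ w_i β_i = 0.36×0.2777 + 0.19×0.0976 + 0.15×1.7487 + 0.20×1.0994 + 0.10×1.1665 = 0.7174
E(R_P) = R_f + β_P × MRP = 5.58% + 0.7174 × 5.09% = 9.23%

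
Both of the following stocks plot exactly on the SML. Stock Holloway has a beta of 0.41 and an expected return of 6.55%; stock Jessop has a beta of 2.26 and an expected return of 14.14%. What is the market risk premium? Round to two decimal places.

Both satisfy E(R) = R_f + β·MRP, so the slope of the SML is
MRP = (14.14% − 6.55%) / (2.26 − 0.41) = 7.59% / 1.85 = 4.1027%

4.10%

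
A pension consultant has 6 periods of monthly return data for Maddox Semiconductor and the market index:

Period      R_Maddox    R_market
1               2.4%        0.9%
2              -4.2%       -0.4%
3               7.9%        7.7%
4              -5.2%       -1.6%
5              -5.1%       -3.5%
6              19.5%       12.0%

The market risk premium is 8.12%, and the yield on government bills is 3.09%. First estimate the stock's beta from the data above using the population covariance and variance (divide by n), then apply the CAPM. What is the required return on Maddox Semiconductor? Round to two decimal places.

Mean R_i = (2.4 − 4.2 + 7.9 − 5.2 − 5.1 + 19.5) / 6 = 2.5500%
Mean R_m = (0.9 − 0.4 + 7.7 − 1.6 − 3.5 + 12.0) / 6 = 2.5167%
Σ(R_i − R̄_i)(R_m − R̄_m) = 286.3350  ⇒  Cov = 286.3350 / 6 = 47.7225
Σ(R_m − R̄_m)² = 181.0683  ⇒  Var(R_m) = 181.0683 / 6 = 30.1781
β = Cov / Var(R_m) = 47.7225 / 30.1781 = 1.5814
E(R) = R_f + β × MRP = 3.09% + 1.5814 × 8.12% = 15.93%

15.93%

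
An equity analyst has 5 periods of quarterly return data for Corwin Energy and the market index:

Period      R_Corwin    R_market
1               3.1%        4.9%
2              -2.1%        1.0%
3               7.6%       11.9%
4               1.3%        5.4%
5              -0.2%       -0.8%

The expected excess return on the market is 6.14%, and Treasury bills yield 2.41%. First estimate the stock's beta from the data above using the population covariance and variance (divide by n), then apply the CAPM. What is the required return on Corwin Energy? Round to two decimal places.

6.71%

Mean R_i = (3.1 − 2.1 + 7.6 + 1.3 − 0.2) / 5 = 1.9400%
Mean R_m = (4.9 + 1.0 + 11.9 + 5.4 − 0.8) / 5 = 4.4800%
Σ(R_i − R̄_i)(R_m − R̄_m) = 67.2540  ⇒  Cov = 67.2540 / 5 = 13.4508
Σ(R_m − R̄_m)² = 96.0680  ⇒  Var(R_m) = 96.0680 / 5 = 19.2136
β = Cov / Var(R_m) = 13.4508 / 19.2136 = 0.7001
E(R) = R_f + β × MRP = 2.41% + 0.7001 × 6.14% = 6.71%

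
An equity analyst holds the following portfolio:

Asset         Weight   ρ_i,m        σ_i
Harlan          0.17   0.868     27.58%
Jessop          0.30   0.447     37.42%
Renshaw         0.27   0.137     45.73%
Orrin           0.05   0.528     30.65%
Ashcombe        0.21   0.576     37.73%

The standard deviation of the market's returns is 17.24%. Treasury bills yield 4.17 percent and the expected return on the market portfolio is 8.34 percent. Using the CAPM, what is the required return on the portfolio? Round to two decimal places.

8.08%

β_Harlan = 0.868 × 27.58% / 17.24% = 1.3886
β_Jessop = 0.447 × 37.42% / 17.24% = 0.9702
β_Renshaw = 0.137 × 45.73% / 17.24% = 0.3634
β_Orrin = 0.528 × 30.65% / 17.24% = 0.9387
β_Ashcombe = 0.576 × 37.73% / 17.24% = 1.2606
β_P = Σ w_i β_i = 0.17×1.3886 + 0.30×0.9702 + 0.27×0.3634 + 0.05×0.9387 + 0.21×1.2606 = 0.9369
MRP = 8.34% − 4.17% = 4.17%
E(R_P) = R_f + β_P × MRP = 4.17% + 0.9369 × 4.17% = 8.08%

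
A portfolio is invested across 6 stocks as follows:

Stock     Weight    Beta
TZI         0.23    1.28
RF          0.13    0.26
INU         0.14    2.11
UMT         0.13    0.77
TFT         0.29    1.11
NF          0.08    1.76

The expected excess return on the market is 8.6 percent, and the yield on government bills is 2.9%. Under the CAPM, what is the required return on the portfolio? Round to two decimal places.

β_P = Σ w_i β_i = 0.23×1.28 + 0.13×0.26 + 0.14×2.11 + 0.13×0.77 + 0.29×1.11 + 0.08×1.76 = 1.1864
E(R_P) = R_f + β_P × MRP = 2.9% + 1.1864 × 8.6% = 13.10%

13.10%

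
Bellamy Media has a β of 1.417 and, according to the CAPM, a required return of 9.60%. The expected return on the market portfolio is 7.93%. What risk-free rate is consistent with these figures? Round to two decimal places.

3.93%

E(R) = R_f + β(E(R_m) − R_f) = R_f(1 − β) + β·E(R_m)
9.60% = R_f × (1 − 1.417) + 1.417 × 7.93%
9.60% = R_f × -0.417 + 11.23681%
R_f = (9.60% − 11.23681%) / -0.417 = 3.93%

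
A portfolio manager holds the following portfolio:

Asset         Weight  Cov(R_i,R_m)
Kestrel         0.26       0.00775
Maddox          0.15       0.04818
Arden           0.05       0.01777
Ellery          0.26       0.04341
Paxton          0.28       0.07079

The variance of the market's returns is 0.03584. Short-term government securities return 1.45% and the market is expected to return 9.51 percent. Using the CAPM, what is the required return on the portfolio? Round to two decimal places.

β_Kestrel = 0.00775 / 0.03584 = 0.2162
β_Maddox = 0.04818 / 0.03584 = 1.3443
β_Arden = 0.01777 / 0.03584 = 0.4958
β_Ellery = 0.04341 / 0.03584 = 1.2112
β_Paxton = 0.07079 / 0.03584 = 1.9752
β_P = Σ w_i β_i = 0.26×0.2162 + 0.15×1.3443 + 0.05×0.4958 + 0.26×1.2112 + 0.28×1.9752 = 1.1506
MRP = 9.51% − 1.45% = 8.06%
E(R_P) = R_f + β_P × MRP = 1.45% + 1.1506 × 8.06% = 10.72%

10.72%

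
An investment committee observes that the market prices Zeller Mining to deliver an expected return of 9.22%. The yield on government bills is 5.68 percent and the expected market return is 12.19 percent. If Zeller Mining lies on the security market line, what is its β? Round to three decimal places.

0.544

MRP = 12.19% − 5.68% = 6.51%
β = (E(R) − R_f) / MRP = (9.22% − 5.68%) / 6.51% = 3.54% / 6.51% = 0.544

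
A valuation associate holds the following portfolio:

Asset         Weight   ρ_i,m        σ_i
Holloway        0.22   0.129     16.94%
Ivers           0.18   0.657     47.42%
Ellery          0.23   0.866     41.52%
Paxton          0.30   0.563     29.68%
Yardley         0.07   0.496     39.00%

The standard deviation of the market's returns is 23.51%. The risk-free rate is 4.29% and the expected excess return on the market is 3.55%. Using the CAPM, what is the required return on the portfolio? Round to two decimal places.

7.42%

β_Holloway = 0.129 × 16.94% / 23.51% = 0.0930
β_Ivers = 0.657 × 47.42% / 23.51% = 1.3252
β_Ellery = 0.866 × 41.52% / 23.51% = 1.5294
β_Paxton = 0.563 × 29.68% / 23.51% = 0.7108
β_Yardley = 0.496 × 39.00% / 23.51% = 0.8228
β_P = Σ w_i β_i = 0.22×0.0930 + 0.18×1.3252 + 0.23×1.5294 + 0.30×0.7108 + 0.07×0.8228 = 0.8816
E(R_P) = R_f + β_P × MRP = 4.29% + 0.8816 × 3.55% = 7.42%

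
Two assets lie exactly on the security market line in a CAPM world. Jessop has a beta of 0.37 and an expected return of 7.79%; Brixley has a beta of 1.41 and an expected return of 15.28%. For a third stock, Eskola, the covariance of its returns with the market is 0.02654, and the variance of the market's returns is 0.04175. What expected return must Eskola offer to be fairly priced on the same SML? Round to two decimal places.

MRP = (15.28% − 7.79%) / (1.41 − 0.37) = 7.2019%
R_f = 7.79% − 0.37 × 7.2019% = 5.1253%
β_Eskola = Cov / Var(R_m) = 0.02654 / 0.04175 = 0.6357
E(R_Eskola) = R_f + β × MRP = 5.1253% + 0.6357 × 7.2019% = 9.70%

9.70%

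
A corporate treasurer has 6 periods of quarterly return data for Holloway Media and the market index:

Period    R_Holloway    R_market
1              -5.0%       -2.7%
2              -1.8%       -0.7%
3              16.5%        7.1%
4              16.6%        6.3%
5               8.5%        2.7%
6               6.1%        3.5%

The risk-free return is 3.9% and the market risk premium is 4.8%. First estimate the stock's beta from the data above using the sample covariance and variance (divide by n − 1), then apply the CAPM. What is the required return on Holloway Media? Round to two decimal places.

Mean R_i = (-5.0 − 1.8 + 16.5 + 16.6 + 8.5 + 6.1) / 6 = 6.8167%
Mean R_m = (-2.7 − 0.7 + 7.1 + 6.3 + 2.7 + 3.5) / 6 = 2.7000%
Σ(R_i − R̄_i)(R_m − R̄_m) = 170.3600  ⇒  Cov = 170.3600 / 5 = 34.0720
Σ(R_m − R̄_m)² = 73.6800  ⇒  Var(R_m) = 73.6800 / 5 = 14.7360
β = Cov / Var(R_m) = 34.0720 / 14.7360 = 2.3122
E(R) = R_f + β × MRP = 3.9% + 2.3122 × 4.8% = 15.00%

15.00%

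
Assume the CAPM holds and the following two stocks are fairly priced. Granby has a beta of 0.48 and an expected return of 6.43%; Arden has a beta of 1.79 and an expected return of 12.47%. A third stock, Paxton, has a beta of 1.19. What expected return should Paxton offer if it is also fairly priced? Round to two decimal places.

9.70%

MRP (SML slope) = (12.47% − 6.43%) / (1.79 − 0.48) = 6.04% / 1.31 = 4.6107%
R_f (intercept) = 6.43% − 0.48 × 4.6107% = 4.2169%
E(R_Paxton) = R_f + β × MRP = 4.2169% + 1.19 × 4.6107% = 9.70%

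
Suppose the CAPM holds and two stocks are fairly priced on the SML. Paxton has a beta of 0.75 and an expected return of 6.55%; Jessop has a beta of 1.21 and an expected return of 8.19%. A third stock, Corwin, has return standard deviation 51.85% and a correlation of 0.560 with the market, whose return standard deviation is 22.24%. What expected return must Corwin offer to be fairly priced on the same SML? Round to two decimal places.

MRP = (8.19% − 6.55%) / (1.21 − 0.75) = 3.5652%
R_f = 6.55% − 0.75 × 3.5652% = 3.8761%
β_Corwin = ρ·σ_i/σ_m = 0.560 × 51.85 / 22.24 = 1.3056
E(R_Corwin) = R_f + β × MRP = 3.8761% + 1.3056 × 3.5652% = 8.53%

8.53%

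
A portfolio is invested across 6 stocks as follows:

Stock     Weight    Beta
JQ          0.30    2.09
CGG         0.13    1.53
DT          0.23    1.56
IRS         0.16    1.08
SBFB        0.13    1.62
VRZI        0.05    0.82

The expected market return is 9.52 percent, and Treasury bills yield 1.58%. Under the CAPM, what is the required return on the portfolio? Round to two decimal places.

14.36%

β_P = Σ w_i β_i = 0.30×2.09 + 0.13×1.53 + 0.23×1.56 + 0.16×1.08 + 0.13×1.62 + 0.05×0.82 = 1.6091
MRP = 9.52% − 1.58% = 7.94%
E(R_P) = R_f + β_P × MRP = 1.58% + 1.6091 × 7.94% = 14.36%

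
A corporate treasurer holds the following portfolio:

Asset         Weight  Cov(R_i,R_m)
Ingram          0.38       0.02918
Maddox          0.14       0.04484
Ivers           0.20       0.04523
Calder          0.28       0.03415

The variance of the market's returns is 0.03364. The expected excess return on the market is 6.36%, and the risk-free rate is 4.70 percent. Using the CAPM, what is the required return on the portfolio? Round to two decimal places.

β_Ingram = 0.02918 / 0.03364 = 0.8674
β_Maddox = 0.04484 / 0.03364 = 1.3329
β_Ivers = 0.04523 / 0.03364 = 1.3445
β_Calder = 0.03415 / 0.03364 = 1.0152
β_P = Σ w_i β_i = 0.38×0.8674 + 0.14×1.3329 + 0.20×1.3445 + 0.28×1.0152 = 1.0694
E(R_P) = R_f + β_P × MRP = 4.70% + 1.0694 × 6.36% = 11.50%

11.50%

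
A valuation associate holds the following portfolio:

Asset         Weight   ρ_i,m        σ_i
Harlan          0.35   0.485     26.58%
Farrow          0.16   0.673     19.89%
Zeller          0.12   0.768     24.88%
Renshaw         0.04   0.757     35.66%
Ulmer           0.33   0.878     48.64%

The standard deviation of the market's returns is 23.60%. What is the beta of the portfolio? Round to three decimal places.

β_Harlan = 0.485 × 26.58% / 23.60% = 0.5462
β_Farrow = 0.673 × 19.89% / 23.60% = 0.5672
β_Zeller = 0.768 × 24.88% / 23.60% = 0.8097
β_Renshaw = 0.757 × 35.66% / 23.60% = 1.1438
β_Ulmer = 0.878 × 48.64% / 23.60% = 1.8096
β_P = Σ w_i β_i = 0.35×0.5462 + 0.16×0.5672 + 0.12×0.8097 + 0.04×1.1438 + 0.33×1.8096 = 1.0220

1.022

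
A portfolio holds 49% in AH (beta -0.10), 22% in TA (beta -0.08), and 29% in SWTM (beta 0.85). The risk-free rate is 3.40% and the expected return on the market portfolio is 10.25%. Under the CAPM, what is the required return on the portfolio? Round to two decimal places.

4.63%

β_P = Σ w_i β_i = 0.49×-0.10 + 0.22×-0.08 + 0.29×0.85 = 0.1799
MRP = 10.25% − 3.40% = 6.85%
E(R_P) = R_f + β_P × MRP = 3.40% + 0.1799 × 6.85% = 4.63%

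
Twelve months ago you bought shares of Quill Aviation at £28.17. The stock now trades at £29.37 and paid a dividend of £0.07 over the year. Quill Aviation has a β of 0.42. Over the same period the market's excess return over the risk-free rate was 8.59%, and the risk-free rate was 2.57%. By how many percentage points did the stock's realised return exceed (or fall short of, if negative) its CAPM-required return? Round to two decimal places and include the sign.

Realised HPR = (P1 + D1 − P0) / P0 = (29.37 + 0.07 − 28.17) / 28.17 = 1.27 / 28.17 = 4.5083%
CAPM required = R_f + β·MRP = 2.57% + 0.42 × 8.59% = 6.1778%
α = realised − required = 4.5083% − 6.1778% = -1.67%

-1.67%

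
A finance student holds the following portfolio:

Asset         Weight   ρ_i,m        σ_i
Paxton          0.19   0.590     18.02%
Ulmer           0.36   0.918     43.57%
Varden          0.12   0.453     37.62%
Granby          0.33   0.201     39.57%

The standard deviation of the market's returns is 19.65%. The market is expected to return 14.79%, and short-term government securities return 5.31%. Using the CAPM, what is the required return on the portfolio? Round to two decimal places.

15.48%

β_Paxton = 0.590 × 18.02% / 19.65% = 0.5411
β_Ulmer = 0.918 × 43.57% / 19.65% = 2.0355
β_Varden = 0.453 × 37.62% / 19.65% = 0.8673
β_Granby = 0.201 × 39.57% / 19.65% = 0.4048
β_P = Σ w_i β_i = 0.19×0.5411 + 0.36×2.0355 + 0.12×0.8673 + 0.33×0.4048 = 1.0732
MRP = 14.79% − 5.31% = 9.48%
E(R_P) = R_f + β_P × MRP = 5.31% + 1.0732 × 9.48% = 15.48%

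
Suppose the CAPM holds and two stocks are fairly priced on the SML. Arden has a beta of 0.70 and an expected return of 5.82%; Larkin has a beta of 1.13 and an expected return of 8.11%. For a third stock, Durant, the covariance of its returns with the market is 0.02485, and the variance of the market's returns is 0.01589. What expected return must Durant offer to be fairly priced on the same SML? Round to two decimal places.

10.42%

MRP = (8.11% − 5.82%) / (1.13 − 0.70) = 5.3256%
R_f = 5.82% − 0.70 × 5.3256% = 2.0921%
β_Durant = Cov / Var(R_m) = 0.02485 / 0.01589 = 1.5639
E(R_Durant) = R_f + β × MRP = 2.0921% + 1.5639 × 5.3256% = 10.42%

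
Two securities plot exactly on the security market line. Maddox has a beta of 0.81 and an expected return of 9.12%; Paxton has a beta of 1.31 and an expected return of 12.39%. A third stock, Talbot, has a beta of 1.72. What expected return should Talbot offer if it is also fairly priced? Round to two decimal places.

MRP (SML slope) = (12.39% − 9.12%) / (1.31 − 0.81) = 3.27% / 0.50 = 6.5400%
R_f (intercept) = 9.12% − 0.81 × 6.5400% = 3.8226%
E(R_Talbot) = R_f + β × MRP = 3.8226% + 1.72 × 6.5400% = 15.07%

15.07%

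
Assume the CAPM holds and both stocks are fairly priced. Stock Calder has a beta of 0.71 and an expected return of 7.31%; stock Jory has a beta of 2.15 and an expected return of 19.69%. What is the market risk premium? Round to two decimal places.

Both satisfy E(R) = R_f + β·MRP, so the slope of the SML is
MRP = (19.69% − 7.31%) / (2.15 − 0.71) = 12.38% / 1.44 = 8.5972%

8.60%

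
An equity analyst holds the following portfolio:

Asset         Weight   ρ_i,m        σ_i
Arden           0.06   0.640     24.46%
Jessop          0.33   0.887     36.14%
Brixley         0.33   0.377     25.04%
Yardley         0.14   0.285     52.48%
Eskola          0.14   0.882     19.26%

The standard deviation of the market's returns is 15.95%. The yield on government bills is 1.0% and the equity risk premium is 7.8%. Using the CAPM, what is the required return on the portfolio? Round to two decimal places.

10.34%

β_Arden = 0.640 × 24.46% / 15.95% = 0.9815
β_Jessop = 0.887 × 36.14% / 15.95% = 2.0098
β_Brixley = 0.377 × 25.04% / 15.95% = 0.5919
β_Yardley = 0.285 × 52.48% / 15.95% = 0.9377
β_Eskola = 0.882 × 19.26% / 15.95% = 1.0650
β_P = Σ w_i β_i = 0.06×0.9815 + 0.33×2.0098 + 0.33×0.5919 + 0.14×0.9377 + 0.14×1.0650 = 1.1978
E(R_P) = R_f + β_P × MRP = 1.0% + 1.1978 × 7.8% = 10.34%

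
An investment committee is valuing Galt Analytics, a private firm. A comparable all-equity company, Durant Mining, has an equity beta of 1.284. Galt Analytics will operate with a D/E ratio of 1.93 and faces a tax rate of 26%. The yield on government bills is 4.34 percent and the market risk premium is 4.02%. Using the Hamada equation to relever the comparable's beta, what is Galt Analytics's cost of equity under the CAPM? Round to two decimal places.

16.87%

β_L = β_U × [1 + (1 − t)(D/E)] = 1.284 × [1 + (1 − 0.26) × 1.93]
    = 1.284 × [1 + 0.74 × 1.93] = 1.284 × 2.4282 = 3.1178
E(R) = R_f + β_L × MRP = 4.34% + 3.1178 × 4.02% = 16.87%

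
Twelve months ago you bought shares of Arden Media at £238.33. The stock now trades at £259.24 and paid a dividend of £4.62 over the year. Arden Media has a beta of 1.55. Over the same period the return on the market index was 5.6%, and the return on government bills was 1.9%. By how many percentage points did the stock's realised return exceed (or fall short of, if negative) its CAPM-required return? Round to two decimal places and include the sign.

Realised HPR = (P1 + D1 − P0) / P0 = (259.24 + 4.62 − 238.33) / 238.33 = 25.53 / 238.33 = 10.7120%
MRP = 5.6% − 1.9% = 3.70%
CAPM required = R_f + β·MRP = 1.9% + 1.55 × 3.7% = 7.6350%
α = realised − required = 10.7120% − 7.6350% = +3.08%

+3.08%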